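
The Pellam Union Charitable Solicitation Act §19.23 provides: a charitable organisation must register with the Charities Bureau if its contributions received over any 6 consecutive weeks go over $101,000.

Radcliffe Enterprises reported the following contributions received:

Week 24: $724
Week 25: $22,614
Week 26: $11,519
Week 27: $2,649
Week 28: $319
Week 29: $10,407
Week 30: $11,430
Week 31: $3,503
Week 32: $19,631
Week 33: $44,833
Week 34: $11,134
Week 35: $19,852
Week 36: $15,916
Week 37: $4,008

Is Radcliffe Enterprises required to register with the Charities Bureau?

Week 24–Week 29: $724 + $22,614 + $11,519 + $2,649 + $319 + $10,407 = $48,232 (under)
Week 25–Week 30: $22,614 + $11,519 + $2,649 + $319 + $10,407 + $11,430 = $58,938 (under)
Week 26–Week 31: $11,519 + $2,649 + $319 + $10,407 + $11,430 + $3,503 = $39,827 (under)
Week 27–Week 32: $2,649 + $319 + $10,407 + $11,430 + $3,503 + $19,631 = $47,939 (under)
Week 28–Week 33: $319 + $10,407 + $11,430 + $3,503 + $19,631 + $44,833 = $90,123 (under)
Week 29–Week 34: $10,407 + $11,430 + $3,503 + $19,631 + $44,833 + $11,134 = $100,938 (under)
Week 30–Week 35: $11,430 + $3,503 + $19,631 + $44,833 + $11,134 + $19,852 = $110,383 (over)
Week 31–Week 36: $3,503 + $19,631 + $44,833 + $11,134 + $19,852 + $15,916 = $114,869 (over)
Week 32–Week 37: $19,631 + $44,833 + $11,134 + $19,852 + $15,916 + $4,008 = $115,374 (over)
At least one window exceeds $101,000.

Yes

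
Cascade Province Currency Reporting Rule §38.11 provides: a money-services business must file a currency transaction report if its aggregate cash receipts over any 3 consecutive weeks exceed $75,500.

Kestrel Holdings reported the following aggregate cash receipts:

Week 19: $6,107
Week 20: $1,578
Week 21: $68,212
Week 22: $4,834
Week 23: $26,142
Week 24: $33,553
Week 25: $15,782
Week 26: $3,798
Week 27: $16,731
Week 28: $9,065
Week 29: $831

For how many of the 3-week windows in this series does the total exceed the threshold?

2

Week 19–Week 21: $6,107 + $1,578 + $68,212 = $75,897 (over)
Week 20–Week 22: $1,578 + $68,212 + $4,834 = $74,624 (under)
Week 21–Week 23: $68,212 + $4,834 + $26,142 = $99,188 (over)
Week 22–Week 24: $4,834 + $26,142 + $33,553 = $64,529 (under)
Week 23–Week 25: $26,142 + $33,553 + $15,782 = $75,477 (under)
Week 24–Week 26: $33,553 + $15,782 + $3,798 = $53,133 (under)
Week 25–Week 27: $15,782 + $3,798 + $16,731 = $36,311 (under)
Week 26–Week 28: $3,798 + $16,731 + $9,065 = $29,594 (under)
Week 27–Week 29: $16,731 + $9,065 + $831 = $26,627 (under)
2 windows exceed the threshold.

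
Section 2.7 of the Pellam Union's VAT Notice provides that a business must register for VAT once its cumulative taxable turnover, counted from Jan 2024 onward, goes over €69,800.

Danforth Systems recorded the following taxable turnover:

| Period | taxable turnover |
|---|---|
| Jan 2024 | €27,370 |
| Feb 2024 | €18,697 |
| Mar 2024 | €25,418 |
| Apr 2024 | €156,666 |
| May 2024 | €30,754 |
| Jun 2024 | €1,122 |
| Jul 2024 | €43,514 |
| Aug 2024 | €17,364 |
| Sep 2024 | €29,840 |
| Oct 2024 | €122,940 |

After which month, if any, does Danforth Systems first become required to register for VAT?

Through Jan 2024: €27,370
Through Feb 2024: €46,067
Through Mar 2024: €71,485 ← exceeds threshold

Mar 2024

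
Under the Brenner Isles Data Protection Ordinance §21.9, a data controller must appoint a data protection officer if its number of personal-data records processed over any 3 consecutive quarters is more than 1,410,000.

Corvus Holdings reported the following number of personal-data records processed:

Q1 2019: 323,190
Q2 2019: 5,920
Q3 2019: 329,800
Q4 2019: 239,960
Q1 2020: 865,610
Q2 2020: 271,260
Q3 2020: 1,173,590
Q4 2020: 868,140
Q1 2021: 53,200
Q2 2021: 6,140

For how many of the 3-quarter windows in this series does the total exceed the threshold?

Q1 2019–Q3 2019: 323,190 + 5,920 + 329,800 = 658,910 (under)
Q2 2019–Q4 2019: 5,920 + 329,800 + 239,960 = 575,680 (under)
Q3 2019–Q1 2020: 329,800 + 239,960 + 865,610 = 1,435,370 (over)
Q4 2019–Q2 2020: 239,960 + 865,610 + 271,260 = 1,376,830 (under)
Q1 2020–Q3 2020: 865,610 + 271,260 + 1,173,590 = 2,310,460 (over)
Q2 2020–Q4 2020: 271,260 + 1,173,590 + 868,140 = 2,312,990 (over)
Q3 2020–Q1 2021: 1,173,590 + 868,140 + 53,200 = 2,094,930 (over)
Q4 2020–Q2 2021: 868,140 + 53,200 + 6,140 = 927,480 (under)
4 windows exceed the threshold.

4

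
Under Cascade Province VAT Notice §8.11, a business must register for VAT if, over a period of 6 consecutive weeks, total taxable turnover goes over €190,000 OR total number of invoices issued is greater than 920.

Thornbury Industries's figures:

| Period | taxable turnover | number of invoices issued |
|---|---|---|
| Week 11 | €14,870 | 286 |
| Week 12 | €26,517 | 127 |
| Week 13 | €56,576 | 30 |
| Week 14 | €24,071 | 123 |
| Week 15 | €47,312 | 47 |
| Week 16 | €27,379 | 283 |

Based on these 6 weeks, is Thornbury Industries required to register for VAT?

Yes

Total taxable turnover: €14,870 + €26,517 + €56,576 + €24,071 + €47,312 + €27,379 = €196,725 (> €190,000).
Total number of invoices issued: 286 + 127 + 30 + 123 + 47 + 283 = 896 (≤ 920).
The test is 'or': at least one threshold is exceeded.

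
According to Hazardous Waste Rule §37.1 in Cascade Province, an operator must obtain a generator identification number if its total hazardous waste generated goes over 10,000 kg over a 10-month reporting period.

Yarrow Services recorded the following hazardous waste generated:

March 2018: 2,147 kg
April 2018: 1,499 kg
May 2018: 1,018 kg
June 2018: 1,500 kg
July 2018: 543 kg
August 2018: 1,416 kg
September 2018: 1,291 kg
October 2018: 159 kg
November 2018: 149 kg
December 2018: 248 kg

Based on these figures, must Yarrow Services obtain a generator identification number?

Total hazardous waste generated: 2,147 kg + 1,499 kg + 1,018 kg + 1,500 kg + 543 kg + 1,416 kg + 1,291 kg + 159 kg + 149 kg + 248 kg = 9,970 kg.
9,970 kg ≤ 10,000 kg, so the threshold is not exceeded.

No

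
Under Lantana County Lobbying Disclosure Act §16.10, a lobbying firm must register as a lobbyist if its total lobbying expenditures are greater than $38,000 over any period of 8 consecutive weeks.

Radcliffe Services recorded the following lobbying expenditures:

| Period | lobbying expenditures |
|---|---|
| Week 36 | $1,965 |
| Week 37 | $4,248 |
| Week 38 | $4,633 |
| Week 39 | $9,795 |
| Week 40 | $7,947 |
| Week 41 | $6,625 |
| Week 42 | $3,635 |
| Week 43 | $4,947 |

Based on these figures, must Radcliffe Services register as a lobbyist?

Total lobbying expenditures: $1,965 + $4,248 + $4,633 + $9,795 + $7,947 + $6,625 + $3,635 + $4,947 = $43,795.
$43,795 > $38,000, so the threshold is exceeded.

Yes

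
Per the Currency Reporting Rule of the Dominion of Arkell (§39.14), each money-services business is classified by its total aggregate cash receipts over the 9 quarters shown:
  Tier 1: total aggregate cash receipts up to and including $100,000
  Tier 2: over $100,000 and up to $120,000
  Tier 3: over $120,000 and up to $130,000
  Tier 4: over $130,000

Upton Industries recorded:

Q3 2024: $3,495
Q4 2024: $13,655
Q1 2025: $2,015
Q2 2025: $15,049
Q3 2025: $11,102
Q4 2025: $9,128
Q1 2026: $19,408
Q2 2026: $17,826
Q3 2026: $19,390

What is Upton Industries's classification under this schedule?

Tier 2

Total aggregate cash receipts: $3,495 + $13,655 + $2,015 + $15,049 + $11,102 + $9,128 + $19,408 + $17,826 + $19,390 = $111,068.
$100,000 < $111,068 ≤ $120,000, so Tier 2 applies.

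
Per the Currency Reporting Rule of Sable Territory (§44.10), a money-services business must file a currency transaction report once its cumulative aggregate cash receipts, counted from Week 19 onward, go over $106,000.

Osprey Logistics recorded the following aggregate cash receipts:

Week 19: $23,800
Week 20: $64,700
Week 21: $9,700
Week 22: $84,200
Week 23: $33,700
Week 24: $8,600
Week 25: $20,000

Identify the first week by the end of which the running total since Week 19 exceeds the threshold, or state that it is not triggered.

Week 22

Through Week 19: $23,800
Through Week 20: $88,500
Through Week 21: $98,200
Through Week 22: $182,400 ← exceeds threshold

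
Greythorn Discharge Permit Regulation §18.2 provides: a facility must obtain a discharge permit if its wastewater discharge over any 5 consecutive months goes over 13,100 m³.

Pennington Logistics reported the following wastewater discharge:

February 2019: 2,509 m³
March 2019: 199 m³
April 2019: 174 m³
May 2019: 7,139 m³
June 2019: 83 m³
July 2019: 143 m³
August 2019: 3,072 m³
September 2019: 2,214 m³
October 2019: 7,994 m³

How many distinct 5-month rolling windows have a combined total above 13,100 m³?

1

February 2019–June 2019: 2,509 m³ + 199 m³ + 174 m³ + 7,139 m³ + 83 m³ = 10,104 m³ (under)
March 2019–July 2019: 199 m³ + 174 m³ + 7,139 m³ + 83 m³ + 143 m³ = 7,738 m³ (under)
April 2019–August 2019: 174 m³ + 7,139 m³ + 83 m³ + 143 m³ + 3,072 m³ = 10,611 m³ (under)
May 2019–September 2019: 7,139 m³ + 83 m³ + 143 m³ + 3,072 m³ + 2,214 m³ = 12,651 m³ (under)
June 2019–October 2019: 83 m³ + 143 m³ + 3,072 m³ + 2,214 m³ + 7,994 m³ = 13,506 m³ (over)
1 window exceeds the threshold.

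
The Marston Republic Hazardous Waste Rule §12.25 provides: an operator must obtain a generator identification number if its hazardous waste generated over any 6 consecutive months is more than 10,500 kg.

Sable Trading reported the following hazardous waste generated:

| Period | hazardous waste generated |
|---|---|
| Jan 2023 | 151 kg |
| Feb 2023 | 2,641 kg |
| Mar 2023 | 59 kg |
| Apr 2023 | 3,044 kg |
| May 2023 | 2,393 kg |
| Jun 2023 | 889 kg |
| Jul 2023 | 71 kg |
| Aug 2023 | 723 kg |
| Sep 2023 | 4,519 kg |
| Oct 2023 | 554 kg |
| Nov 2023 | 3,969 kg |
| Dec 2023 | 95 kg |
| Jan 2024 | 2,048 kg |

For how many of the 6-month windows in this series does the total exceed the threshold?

3

Jan 2023–Jun 2023: 151 kg + 2,641 kg + 59 kg + 3,044 kg + 2,393 kg + 889 kg = 9,177 kg (under)
Feb 2023–Jul 2023: 2,641 kg + 59 kg + 3,044 kg + 2,393 kg + 889 kg + 71 kg = 9,097 kg (under)
Mar 2023–Aug 2023: 59 kg + 3,044 kg + 2,393 kg + 889 kg + 71 kg + 723 kg = 7,179 kg (under)
Apr 2023–Sep 2023: 3,044 kg + 2,393 kg + 889 kg + 71 kg + 723 kg + 4,519 kg = 11,639 kg (over)
May 2023–Oct 2023: 2,393 kg + 889 kg + 71 kg + 723 kg + 4,519 kg + 554 kg = 9,149 kg (under)
Jun 2023–Nov 2023: 889 kg + 71 kg + 723 kg + 4,519 kg + 554 kg + 3,969 kg = 10,725 kg (over)
Jul 2023–Dec 2023: 71 kg + 723 kg + 4,519 kg + 554 kg + 3,969 kg + 95 kg = 9,931 kg (under)
Aug 2023–Jan 2024: 723 kg + 4,519 kg + 554 kg + 3,969 kg + 95 kg + 2,048 kg = 11,908 kg (over)
3 windows exceed the threshold.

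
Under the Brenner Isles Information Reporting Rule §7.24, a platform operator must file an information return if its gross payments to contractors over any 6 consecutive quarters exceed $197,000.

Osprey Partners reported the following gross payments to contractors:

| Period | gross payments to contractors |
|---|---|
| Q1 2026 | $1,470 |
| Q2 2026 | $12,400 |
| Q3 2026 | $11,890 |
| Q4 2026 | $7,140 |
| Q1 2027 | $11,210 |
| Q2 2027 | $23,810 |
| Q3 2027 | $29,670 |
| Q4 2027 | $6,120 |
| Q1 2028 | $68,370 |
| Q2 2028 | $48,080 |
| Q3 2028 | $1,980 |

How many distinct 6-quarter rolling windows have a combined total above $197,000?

0

Q1 2026–Q2 2027: $1,470 + $12,400 + $11,890 + $7,140 + $11,210 + $23,810 = $67,920 (under)
Q2 2026–Q3 2027: $12,400 + $11,890 + $7,140 + $11,210 + $23,810 + $29,670 = $96,120 (under)
Q3 2026–Q4 2027: $11,890 + $7,140 + $11,210 + $23,810 + $29,670 + $6,120 = $89,840 (under)
Q4 2026–Q1 2028: $7,140 + $11,210 + $23,810 + $29,670 + $6,120 + $68,370 = $146,320 (under)
Q1 2027–Q2 2028: $11,210 + $23,810 + $29,670 + $6,120 + $68,370 + $48,080 = $187,260 (under)
Q2 2027–Q3 2028: $23,810 + $29,670 + $6,120 + $68,370 + $48,080 + $1,980 = $178,030 (under)
0 windows exceed the threshold.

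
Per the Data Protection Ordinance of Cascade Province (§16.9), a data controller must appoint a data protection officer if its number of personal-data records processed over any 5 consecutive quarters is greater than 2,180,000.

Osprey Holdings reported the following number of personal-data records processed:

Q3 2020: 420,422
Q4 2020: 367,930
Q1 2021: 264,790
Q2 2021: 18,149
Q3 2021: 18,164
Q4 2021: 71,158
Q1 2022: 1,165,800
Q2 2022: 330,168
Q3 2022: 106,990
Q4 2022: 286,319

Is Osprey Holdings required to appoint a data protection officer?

No

Q3 2020–Q3 2021: 420,422 + 367,930 + 264,790 + 18,149 + 18,164 = 1,089,455 (under)
Q4 2020–Q4 2021: 367,930 + 264,790 + 18,149 + 18,164 + 71,158 = 740,191 (under)
Q1 2021–Q1 2022: 264,790 + 18,149 + 18,164 + 71,158 + 1,165,800 = 1,538,061 (under)
Q2 2021–Q2 2022: 18,149 + 18,164 + 71,158 + 1,165,800 + 330,168 = 1,603,439 (under)
Q3 2021–Q3 2022: 18,164 + 71,158 + 1,165,800 + 330,168 + 106,990 = 1,692,280 (under)
Q4 2021–Q4 2022: 71,158 + 1,165,800 + 330,168 + 106,990 + 286,319 = 1,960,435 (under)
No window exceeds 2,180,000.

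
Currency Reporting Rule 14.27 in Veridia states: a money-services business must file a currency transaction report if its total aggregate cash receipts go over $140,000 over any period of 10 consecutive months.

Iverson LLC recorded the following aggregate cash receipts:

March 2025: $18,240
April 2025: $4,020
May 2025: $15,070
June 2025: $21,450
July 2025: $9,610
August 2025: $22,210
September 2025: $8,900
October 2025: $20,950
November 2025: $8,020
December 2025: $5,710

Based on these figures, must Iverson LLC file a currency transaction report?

Total aggregate cash receipts: $18,240 + $4,020 + $15,070 + $21,450 + $9,610 + $22,210 + $8,900 + $20,950 + $8,020 + $5,710 = $134,180.
$134,180 ≤ $140,000, so the threshold is not exceeded.

No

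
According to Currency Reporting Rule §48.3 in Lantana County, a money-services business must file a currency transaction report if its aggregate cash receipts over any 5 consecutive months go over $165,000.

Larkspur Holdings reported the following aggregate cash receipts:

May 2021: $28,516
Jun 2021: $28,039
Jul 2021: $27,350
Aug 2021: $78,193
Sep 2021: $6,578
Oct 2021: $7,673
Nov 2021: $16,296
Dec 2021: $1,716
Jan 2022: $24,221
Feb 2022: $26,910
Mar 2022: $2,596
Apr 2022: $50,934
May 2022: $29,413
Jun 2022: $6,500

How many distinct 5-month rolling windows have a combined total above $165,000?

May 2021–Sep 2021: $28,516 + $28,039 + $27,350 + $78,193 + $6,578 = $168,676 (over)
Jun 2021–Oct 2021: $28,039 + $27,350 + $78,193 + $6,578 + $7,673 = $147,833 (under)
Jul 2021–Nov 2021: $27,350 + $78,193 + $6,578 + $7,673 + $16,296 = $136,090 (under)
Aug 2021–Dec 2021: $78,193 + $6,578 + $7,673 + $16,296 + $1,716 = $110,456 (under)
Sep 2021–Jan 2022: $6,578 + $7,673 + $16,296 + $1,716 + $24,221 = $56,484 (under)
Oct 2021–Feb 2022: $7,673 + $16,296 + $1,716 + $24,221 + $26,910 = $76,816 (under)
Nov 2021–Mar 2022: $16,296 + $1,716 + $24,221 + $26,910 + $2,596 = $71,739 (under)
Dec 2021–Apr 2022: $1,716 + $24,221 + $26,910 + $2,596 + $50,934 = $106,377 (under)
Jan 2022–May 2022: $24,221 + $26,910 + $2,596 + $50,934 + $29,413 = $134,074 (under)
Feb 2022–Jun 2022: $26,910 + $2,596 + $50,934 + $29,413 + $6,500 = $116,353 (under)
1 window exceeds the threshold.

1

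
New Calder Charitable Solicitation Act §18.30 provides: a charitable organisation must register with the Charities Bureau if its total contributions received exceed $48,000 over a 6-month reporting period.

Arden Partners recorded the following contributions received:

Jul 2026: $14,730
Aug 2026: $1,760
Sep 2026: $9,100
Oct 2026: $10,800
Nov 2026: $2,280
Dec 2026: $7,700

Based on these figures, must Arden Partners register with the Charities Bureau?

Total contributions received: $14,730 + $1,760 + $9,100 + $10,800 + $2,280 + $7,700 = $46,370.
$46,370 ≤ $48,000, so the threshold is not exceeded.

No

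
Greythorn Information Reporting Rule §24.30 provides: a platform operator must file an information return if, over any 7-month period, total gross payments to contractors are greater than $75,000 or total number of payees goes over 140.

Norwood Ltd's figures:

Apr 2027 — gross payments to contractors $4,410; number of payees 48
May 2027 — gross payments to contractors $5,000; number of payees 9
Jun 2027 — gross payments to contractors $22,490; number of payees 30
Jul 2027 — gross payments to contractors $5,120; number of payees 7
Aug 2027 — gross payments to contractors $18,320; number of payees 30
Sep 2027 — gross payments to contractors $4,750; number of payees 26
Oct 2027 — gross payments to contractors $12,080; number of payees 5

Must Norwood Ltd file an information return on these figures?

Total gross payments to contractors: $4,410 + $5,000 + $22,490 + $5,120 + $18,320 + $4,750 + $12,080 = $72,170 (≤ $75,000).
Total number of payees: 48 + 9 + 30 + 7 + 30 + 26 + 5 = 155 (> 140).
The test is 'or': at least one threshold is exceeded.

Yes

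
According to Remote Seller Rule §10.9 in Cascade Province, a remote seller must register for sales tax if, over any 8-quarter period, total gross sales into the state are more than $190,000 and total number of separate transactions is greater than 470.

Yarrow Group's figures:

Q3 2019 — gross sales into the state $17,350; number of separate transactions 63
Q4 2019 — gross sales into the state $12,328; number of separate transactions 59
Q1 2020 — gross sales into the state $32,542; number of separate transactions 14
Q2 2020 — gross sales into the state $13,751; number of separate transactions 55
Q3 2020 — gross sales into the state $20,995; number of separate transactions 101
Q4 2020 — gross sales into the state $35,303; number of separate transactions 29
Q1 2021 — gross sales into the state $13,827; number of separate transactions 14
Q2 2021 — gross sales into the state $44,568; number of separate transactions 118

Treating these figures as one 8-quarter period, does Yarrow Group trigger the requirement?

No

Total gross sales into the state: $17,350 + $12,328 + $32,542 + $13,751 + $20,995 + $35,303 + $13,827 + $44,568 = $190,664 (> $190,000).
Total number of separate transactions: 63 + 59 + 14 + 55 + 101 + 29 + 14 + 118 = 453 (≤ 470).
The test is 'and': the rule requires both, and at least one is not exceeded.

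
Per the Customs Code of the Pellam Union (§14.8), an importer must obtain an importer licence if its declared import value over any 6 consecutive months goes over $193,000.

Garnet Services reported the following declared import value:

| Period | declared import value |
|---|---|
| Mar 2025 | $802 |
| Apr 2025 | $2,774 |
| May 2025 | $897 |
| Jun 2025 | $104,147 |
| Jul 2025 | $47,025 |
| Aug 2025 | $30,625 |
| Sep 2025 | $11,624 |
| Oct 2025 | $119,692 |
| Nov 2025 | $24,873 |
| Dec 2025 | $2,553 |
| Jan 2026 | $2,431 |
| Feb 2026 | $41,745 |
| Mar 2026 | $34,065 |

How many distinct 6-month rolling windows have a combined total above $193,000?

6

Mar 2025–Aug 2025: $802 + $2,774 + $897 + $104,147 + $47,025 + $30,625 = $186,270 (under)
Apr 2025–Sep 2025: $2,774 + $897 + $104,147 + $47,025 + $30,625 + $11,624 = $197,092 (over)
May 2025–Oct 2025: $897 + $104,147 + $47,025 + $30,625 + $11,624 + $119,692 = $314,010 (over)
Jun 2025–Nov 2025: $104,147 + $47,025 + $30,625 + $11,624 + $119,692 + $24,873 = $337,986 (over)
Jul 2025–Dec 2025: $47,025 + $30,625 + $11,624 + $119,692 + $24,873 + $2,553 = $236,392 (over)
Aug 2025–Jan 2026: $30,625 + $11,624 + $119,692 + $24,873 + $2,553 + $2,431 = $191,798 (under)
Sep 2025–Feb 2026: $11,624 + $119,692 + $24,873 + $2,553 + $2,431 + $41,745 = $202,918 (over)
Oct 2025–Mar 2026: $119,692 + $24,873 + $2,553 + $2,431 + $41,745 + $34,065 = $225,359 (over)
6 windows exceed the threshold.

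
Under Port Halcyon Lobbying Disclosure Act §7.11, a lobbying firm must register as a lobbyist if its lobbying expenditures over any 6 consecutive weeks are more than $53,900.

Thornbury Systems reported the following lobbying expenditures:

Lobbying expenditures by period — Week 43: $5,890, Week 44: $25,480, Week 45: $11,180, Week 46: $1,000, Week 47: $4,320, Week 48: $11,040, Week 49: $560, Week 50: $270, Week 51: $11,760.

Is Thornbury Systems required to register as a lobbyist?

Week 43–Week 48: $5,890 + $25,480 + $11,180 + $1,000 + $4,320 + $11,040 = $58,910 (over)
Week 44–Week 49: $25,480 + $11,180 + $1,000 + $4,320 + $11,040 + $560 = $53,580 (under)
Week 45–Week 50: $11,180 + $1,000 + $4,320 + $11,040 + $560 + $270 = $28,370 (under)
Week 46–Week 51: $1,000 + $4,320 + $11,040 + $560 + $270 + $11,760 = $28,950 (under)
At least one window exceeds $53,900.

Yes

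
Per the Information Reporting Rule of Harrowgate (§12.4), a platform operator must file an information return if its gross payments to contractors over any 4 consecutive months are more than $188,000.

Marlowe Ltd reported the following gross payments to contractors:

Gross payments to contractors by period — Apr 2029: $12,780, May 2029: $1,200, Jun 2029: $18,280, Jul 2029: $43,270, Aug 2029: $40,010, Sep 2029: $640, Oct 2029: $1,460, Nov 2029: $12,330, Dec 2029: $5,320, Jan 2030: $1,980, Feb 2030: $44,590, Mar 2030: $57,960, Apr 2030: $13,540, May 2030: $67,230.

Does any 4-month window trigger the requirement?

No

Apr 2029–Jul 2029: $12,780 + $1,200 + $18,280 + $43,270 = $75,530 (under)
May 2029–Aug 2029: $1,200 + $18,280 + $43,270 + $40,010 = $102,760 (under)
Jun 2029–Sep 2029: $18,280 + $43,270 + $40,010 + $640 = $102,200 (under)
Jul 2029–Oct 2029: $43,270 + $40,010 + $640 + $1,460 = $85,380 (under)
Aug 2029–Nov 2029: $40,010 + $640 + $1,460 + $12,330 = $54,440 (under)
Sep 2029–Dec 2029: $640 + $1,460 + $12,330 + $5,320 = $19,750 (under)
Oct 2029–Jan 2030: $1,460 + $12,330 + $5,320 + $1,980 = $21,090 (under)
Nov 2029–Feb 2030: $12,330 + $5,320 + $1,980 + $44,590 = $64,220 (under)
Dec 2029–Mar 2030: $5,320 + $1,980 + $44,590 + $57,960 = $109,850 (under)
Jan 2030–Apr 2030: $1,980 + $44,590 + $57,960 + $13,540 = $118,070 (under)
Feb 2030–May 2030: $44,590 + $57,960 + $13,540 + $67,230 = $183,320 (under)
No window exceeds $188,000.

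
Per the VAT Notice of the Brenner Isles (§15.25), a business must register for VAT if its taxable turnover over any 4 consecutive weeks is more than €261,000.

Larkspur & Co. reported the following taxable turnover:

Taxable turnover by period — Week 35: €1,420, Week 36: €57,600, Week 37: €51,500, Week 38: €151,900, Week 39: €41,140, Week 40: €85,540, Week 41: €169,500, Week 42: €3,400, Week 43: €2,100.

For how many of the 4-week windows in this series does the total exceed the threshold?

5

Week 35–Week 38: €1,420 + €57,600 + €51,500 + €151,900 = €262,420 (over)
Week 36–Week 39: €57,600 + €51,500 + €151,900 + €41,140 = €302,140 (over)
Week 37–Week 40: €51,500 + €151,900 + €41,140 + €85,540 = €330,080 (over)
Week 38–Week 41: €151,900 + €41,140 + €85,540 + €169,500 = €448,080 (over)
Week 39–Week 42: €41,140 + €85,540 + €169,500 + €3,400 = €299,580 (over)
Week 40–Week 43: €85,540 + €169,500 + €3,400 + €2,100 = €260,540 (under)
5 windows exceed the threshold.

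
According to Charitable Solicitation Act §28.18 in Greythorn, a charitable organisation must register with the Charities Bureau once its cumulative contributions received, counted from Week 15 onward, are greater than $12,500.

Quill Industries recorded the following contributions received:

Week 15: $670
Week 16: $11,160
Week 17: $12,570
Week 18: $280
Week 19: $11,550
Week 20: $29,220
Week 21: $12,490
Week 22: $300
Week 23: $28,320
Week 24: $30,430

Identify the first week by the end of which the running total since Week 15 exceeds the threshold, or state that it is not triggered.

Week 17

Through Week 15: $670
Through Week 16: $11,830
Through Week 17: $24,400 ← exceeds threshold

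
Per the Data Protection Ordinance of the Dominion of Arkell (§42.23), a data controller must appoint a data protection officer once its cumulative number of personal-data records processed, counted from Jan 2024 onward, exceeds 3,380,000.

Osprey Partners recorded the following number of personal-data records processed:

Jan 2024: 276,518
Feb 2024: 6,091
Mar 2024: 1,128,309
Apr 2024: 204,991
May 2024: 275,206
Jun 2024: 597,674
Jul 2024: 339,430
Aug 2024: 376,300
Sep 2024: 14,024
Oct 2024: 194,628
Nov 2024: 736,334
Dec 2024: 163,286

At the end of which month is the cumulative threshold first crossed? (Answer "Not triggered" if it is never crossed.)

Through Jan 2024: 276,518
Through Feb 2024: 282,609
Through Mar 2024: 1,410,918
Through Apr 2024: 1,615,909
Through May 2024: 1,891,115
Through Jun 2024: 2,488,789
Through Jul 2024: 2,828,219
Through Aug 2024: 3,204,519
Through Sep 2024: 3,218,543
Through Oct 2024: 3,413,171 ← exceeds threshold

Oct 2024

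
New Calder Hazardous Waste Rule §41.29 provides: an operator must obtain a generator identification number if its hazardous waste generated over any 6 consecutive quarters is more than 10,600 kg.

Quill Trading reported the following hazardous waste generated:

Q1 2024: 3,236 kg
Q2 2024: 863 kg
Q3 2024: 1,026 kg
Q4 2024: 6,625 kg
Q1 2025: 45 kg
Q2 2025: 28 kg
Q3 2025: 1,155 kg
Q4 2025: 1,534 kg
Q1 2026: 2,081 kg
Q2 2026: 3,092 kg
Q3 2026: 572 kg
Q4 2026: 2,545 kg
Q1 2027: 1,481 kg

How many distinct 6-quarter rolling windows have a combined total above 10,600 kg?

Q1 2024–Q2 2025: 3,236 kg + 863 kg + 1,026 kg + 6,625 kg + 45 kg + 28 kg = 11,823 kg (over)
Q2 2024–Q3 2025: 863 kg + 1,026 kg + 6,625 kg + 45 kg + 28 kg + 1,155 kg = 9,742 kg (under)
Q3 2024–Q4 2025: 1,026 kg + 6,625 kg + 45 kg + 28 kg + 1,155 kg + 1,534 kg = 10,413 kg (under)
Q4 2024–Q1 2026: 6,625 kg + 45 kg + 28 kg + 1,155 kg + 1,534 kg + 2,081 kg = 11,468 kg (over)
Q1 2025–Q2 2026: 45 kg + 28 kg + 1,155 kg + 1,534 kg + 2,081 kg + 3,092 kg = 7,935 kg (under)
Q2 2025–Q3 2026: 28 kg + 1,155 kg + 1,534 kg + 2,081 kg + 3,092 kg + 572 kg = 8,462 kg (under)
Q3 2025–Q4 2026: 1,155 kg + 1,534 kg + 2,081 kg + 3,092 kg + 572 kg + 2,545 kg = 10,979 kg (over)
Q4 2025–Q1 2027: 1,534 kg + 2,081 kg + 3,092 kg + 572 kg + 2,545 kg + 1,481 kg = 11,305 kg (over)
4 windows exceed the threshold.

4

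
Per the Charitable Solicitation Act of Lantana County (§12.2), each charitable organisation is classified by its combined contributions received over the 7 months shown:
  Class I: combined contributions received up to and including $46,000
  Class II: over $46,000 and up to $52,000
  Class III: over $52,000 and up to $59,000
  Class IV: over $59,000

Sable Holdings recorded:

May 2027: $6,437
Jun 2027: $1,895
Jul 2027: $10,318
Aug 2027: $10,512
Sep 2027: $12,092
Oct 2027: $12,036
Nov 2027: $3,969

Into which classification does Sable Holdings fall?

Combined contributions received: $6,437 + $1,895 + $10,318 + $10,512 + $12,092 + $12,036 + $3,969 = $57,259.
$52,000 < $57,259 ≤ $59,000, so Class III applies.

Class III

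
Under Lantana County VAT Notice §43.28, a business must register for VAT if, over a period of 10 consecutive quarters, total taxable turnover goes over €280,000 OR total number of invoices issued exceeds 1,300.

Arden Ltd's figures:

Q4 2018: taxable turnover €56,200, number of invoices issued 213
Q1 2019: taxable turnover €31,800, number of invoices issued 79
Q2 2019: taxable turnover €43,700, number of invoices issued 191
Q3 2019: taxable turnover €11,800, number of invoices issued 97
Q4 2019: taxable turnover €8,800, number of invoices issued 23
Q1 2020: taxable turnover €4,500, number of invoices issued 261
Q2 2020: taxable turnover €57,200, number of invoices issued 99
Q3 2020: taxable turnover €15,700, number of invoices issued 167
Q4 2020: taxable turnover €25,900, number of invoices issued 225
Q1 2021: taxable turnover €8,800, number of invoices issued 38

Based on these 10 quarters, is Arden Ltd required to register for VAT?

Total taxable turnover: €56,200 + €31,800 + €43,700 + €11,800 + €8,800 + €4,500 + €57,200 + €15,700 + €25,900 + €8,800 = €264,400 (≤ €280,000).
Total number of invoices issued: 213 + 79 + 191 + 97 + 23 + 261 + 99 + 167 + 225 + 38 = 1,393 (> 1,300).
The test is 'or': at least one threshold is exceeded.

Yes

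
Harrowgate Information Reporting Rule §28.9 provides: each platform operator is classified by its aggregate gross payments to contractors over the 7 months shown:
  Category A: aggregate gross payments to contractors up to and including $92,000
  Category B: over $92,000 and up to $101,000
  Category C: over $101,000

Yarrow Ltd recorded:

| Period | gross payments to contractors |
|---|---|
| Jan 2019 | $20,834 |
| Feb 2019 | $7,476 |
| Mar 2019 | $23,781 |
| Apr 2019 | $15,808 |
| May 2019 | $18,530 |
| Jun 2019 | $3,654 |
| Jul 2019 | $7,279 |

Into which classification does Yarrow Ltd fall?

Category B

Aggregate gross payments to contractors: $20,834 + $7,476 + $23,781 + $15,808 + $18,530 + $3,654 + $7,279 = $97,362.
$92,000 < $97,362 ≤ $101,000, so Category B applies.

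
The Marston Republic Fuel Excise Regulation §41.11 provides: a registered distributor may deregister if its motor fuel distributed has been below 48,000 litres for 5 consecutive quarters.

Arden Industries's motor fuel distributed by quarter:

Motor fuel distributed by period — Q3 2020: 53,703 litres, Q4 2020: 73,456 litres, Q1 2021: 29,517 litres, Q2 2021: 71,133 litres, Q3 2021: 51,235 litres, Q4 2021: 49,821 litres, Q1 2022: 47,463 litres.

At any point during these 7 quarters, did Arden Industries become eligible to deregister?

Quarters below 48,000 litres: Q1 2021, Q1 2022.
Longest run of consecutive quarters below the threshold: 1.
1 < 5, so Arden Industries never became eligible.

No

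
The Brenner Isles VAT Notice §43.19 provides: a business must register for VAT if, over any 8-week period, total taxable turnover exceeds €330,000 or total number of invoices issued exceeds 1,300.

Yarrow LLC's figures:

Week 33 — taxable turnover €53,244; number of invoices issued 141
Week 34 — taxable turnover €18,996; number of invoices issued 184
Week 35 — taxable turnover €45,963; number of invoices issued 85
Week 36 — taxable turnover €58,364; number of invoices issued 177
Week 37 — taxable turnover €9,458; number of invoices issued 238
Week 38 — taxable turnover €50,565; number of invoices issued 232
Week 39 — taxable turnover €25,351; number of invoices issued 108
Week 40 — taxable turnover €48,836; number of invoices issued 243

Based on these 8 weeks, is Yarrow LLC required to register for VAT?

Total taxable turnover: €53,244 + €18,996 + €45,963 + €58,364 + €9,458 + €50,565 + €25,351 + €48,836 = €310,777 (≤ €330,000).
Total number of invoices issued: 141 + 184 + 85 + 177 + 238 + 232 + 108 + 243 = 1,408 (> 1,300).
The test is 'or': at least one threshold is exceeded.

Yes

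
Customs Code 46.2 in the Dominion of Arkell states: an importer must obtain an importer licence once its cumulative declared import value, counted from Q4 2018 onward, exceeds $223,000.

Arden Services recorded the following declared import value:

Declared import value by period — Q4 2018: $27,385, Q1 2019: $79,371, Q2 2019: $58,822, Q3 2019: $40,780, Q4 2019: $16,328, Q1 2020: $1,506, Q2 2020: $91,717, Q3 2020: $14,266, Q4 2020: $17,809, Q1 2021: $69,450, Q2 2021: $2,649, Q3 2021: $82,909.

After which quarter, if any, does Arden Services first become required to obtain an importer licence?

Through Q4 2018: $27,385
Through Q1 2019: $106,756
Through Q2 2019: $165,578
Through Q3 2019: $206,358
Through Q4 2019: $222,686
Through Q1 2020: $224,192 ← exceeds threshold

Q1 2020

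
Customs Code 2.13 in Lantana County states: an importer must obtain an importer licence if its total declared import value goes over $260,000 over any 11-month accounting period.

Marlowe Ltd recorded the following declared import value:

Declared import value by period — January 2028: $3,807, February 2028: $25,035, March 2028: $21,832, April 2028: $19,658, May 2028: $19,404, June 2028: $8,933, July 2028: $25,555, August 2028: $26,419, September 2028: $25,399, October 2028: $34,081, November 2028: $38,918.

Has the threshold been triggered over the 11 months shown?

No

Total declared import value: $3,807 + $25,035 + $21,832 + $19,658 + $19,404 + $8,933 + $25,555 + $26,419 + $25,399 + $34,081 + $38,918 = $249,041.
$249,041 ≤ $260,000, so the threshold is not exceeded.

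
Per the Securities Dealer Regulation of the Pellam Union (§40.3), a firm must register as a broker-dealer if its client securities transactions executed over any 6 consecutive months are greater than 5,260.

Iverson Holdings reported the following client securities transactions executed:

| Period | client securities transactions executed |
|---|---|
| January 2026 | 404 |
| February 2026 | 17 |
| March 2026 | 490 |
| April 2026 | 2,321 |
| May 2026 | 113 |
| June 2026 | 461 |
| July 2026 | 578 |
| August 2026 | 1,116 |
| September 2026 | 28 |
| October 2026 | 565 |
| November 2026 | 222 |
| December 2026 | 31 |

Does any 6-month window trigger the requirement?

No

January 2026–June 2026: 404 + 17 + 490 + 2,321 + 113 + 461 = 3,806 (under)
February 2026–July 2026: 17 + 490 + 2,321 + 113 + 461 + 578 = 3,980 (under)
March 2026–August 2026: 490 + 2,321 + 113 + 461 + 578 + 1,116 = 5,079 (under)
April 2026–September 2026: 2,321 + 113 + 461 + 578 + 1,116 + 28 = 4,617 (under)
May 2026–October 2026: 113 + 461 + 578 + 1,116 + 28 + 565 = 2,861 (under)
June 2026–November 2026: 461 + 578 + 1,116 + 28 + 565 + 222 = 2,970 (under)
July 2026–December 2026: 578 + 1,116 + 28 + 565 + 222 + 31 = 2,540 (under)
No window exceeds 5,260.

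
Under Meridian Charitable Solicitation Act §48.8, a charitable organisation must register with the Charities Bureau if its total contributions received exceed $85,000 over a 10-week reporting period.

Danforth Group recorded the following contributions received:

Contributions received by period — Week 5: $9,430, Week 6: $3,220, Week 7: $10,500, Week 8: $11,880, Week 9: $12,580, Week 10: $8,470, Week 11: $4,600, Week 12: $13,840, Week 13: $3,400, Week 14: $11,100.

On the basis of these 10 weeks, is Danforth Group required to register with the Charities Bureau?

Yes

Total contributions received: $9,430 + $3,220 + $10,500 + $11,880 + $12,580 + $8,470 + $4,600 + $13,840 + $3,400 + $11,100 = $89,020.
$89,020 > $85,000, so the threshold is exceeded.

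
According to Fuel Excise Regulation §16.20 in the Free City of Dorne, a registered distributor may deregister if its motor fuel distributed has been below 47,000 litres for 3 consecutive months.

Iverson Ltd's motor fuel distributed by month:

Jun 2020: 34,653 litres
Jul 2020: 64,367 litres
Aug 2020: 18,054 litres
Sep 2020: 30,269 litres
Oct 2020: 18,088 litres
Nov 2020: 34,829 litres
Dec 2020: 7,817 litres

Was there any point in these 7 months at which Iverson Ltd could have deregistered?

Months below 47,000 litres: Jun 2020, Aug 2020, Sep 2020, Oct 2020, Nov 2020, Dec 2020.
Longest run of consecutive months below the threshold: 5.
5 ≥ 3, so Iverson Ltd became eligible.

Yes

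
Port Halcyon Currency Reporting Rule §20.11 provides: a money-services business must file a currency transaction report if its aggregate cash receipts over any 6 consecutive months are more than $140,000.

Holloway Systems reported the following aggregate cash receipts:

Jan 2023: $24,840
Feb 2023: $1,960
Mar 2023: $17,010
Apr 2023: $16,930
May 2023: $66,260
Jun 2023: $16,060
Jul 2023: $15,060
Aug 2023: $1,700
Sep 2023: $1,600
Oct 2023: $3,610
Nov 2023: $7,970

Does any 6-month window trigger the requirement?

Yes

Jan 2023–Jun 2023: $24,840 + $1,960 + $17,010 + $16,930 + $66,260 + $16,060 = $143,060 (over)
Feb 2023–Jul 2023: $1,960 + $17,010 + $16,930 + $66,260 + $16,060 + $15,060 = $133,280 (under)
Mar 2023–Aug 2023: $17,010 + $16,930 + $66,260 + $16,060 + $15,060 + $1,700 = $133,020 (under)
Apr 2023–Sep 2023: $16,930 + $66,260 + $16,060 + $15,060 + $1,700 + $1,600 = $117,610 (under)
May 2023–Oct 2023: $66,260 + $16,060 + $15,060 + $1,700 + $1,600 + $3,610 = $104,290 (under)
Jun 2023–Nov 2023: $16,060 + $15,060 + $1,700 + $1,600 + $3,610 + $7,970 = $46,000 (under)
At least one window exceeds $140,000.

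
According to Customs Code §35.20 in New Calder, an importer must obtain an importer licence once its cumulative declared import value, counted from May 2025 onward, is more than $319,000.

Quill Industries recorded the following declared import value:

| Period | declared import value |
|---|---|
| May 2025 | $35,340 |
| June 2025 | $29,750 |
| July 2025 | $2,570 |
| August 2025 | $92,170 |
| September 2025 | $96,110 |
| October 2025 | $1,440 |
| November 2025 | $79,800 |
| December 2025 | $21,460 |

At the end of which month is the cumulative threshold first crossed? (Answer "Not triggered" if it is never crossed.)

Through May 2025: $35,340
Through June 2025: $65,090
Through July 2025: $67,660
Through August 2025: $159,830
Through September 2025: $255,940
Through October 2025: $257,380
Through November 2025: $337,180 ← exceeds threshold

November 2025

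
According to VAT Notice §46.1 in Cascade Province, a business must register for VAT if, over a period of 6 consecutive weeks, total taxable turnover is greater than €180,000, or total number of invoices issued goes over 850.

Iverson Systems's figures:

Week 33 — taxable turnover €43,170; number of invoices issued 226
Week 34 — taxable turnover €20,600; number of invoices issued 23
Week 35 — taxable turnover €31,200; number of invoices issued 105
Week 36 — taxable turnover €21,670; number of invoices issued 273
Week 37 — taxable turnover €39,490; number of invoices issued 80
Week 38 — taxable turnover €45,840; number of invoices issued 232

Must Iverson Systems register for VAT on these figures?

Total taxable turnover: €43,170 + €20,600 + €31,200 + €21,670 + €39,490 + €45,840 = €201,970 (> €180,000).
Total number of invoices issued: 226 + 23 + 105 + 273 + 80 + 232 = 939 (> 850).
The test is 'or': at least one threshold is exceeded.

Yes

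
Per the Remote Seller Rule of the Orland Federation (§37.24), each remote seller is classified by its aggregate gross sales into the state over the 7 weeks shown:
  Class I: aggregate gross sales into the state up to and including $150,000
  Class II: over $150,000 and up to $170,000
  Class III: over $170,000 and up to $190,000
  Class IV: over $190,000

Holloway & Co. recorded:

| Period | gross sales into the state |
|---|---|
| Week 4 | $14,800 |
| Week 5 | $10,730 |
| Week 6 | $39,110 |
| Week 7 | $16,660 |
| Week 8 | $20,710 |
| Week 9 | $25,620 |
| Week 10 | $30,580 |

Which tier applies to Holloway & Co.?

Class II

Aggregate gross sales into the state: $14,800 + $10,730 + $39,110 + $16,660 + $20,710 + $25,620 + $30,580 = $158,210.
$150,000 < $158,210 ≤ $170,000, so Class II applies.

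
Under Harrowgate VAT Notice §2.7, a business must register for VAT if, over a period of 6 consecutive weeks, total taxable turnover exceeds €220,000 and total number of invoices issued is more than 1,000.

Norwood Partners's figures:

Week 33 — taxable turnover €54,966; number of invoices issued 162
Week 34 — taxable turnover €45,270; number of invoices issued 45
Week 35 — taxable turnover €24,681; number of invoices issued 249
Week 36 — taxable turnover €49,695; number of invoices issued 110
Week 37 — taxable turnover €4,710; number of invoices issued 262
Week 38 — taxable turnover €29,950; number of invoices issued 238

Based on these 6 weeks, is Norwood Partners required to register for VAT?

Total taxable turnover: €54,966 + €45,270 + €24,681 + €49,695 + €4,710 + €29,950 = €209,272 (≤ €220,000).
Total number of invoices issued: 162 + 45 + 249 + 110 + 262 + 238 = 1,066 (> 1,000).
The test is 'and': the rule requires both, and at least one is not exceeded.

No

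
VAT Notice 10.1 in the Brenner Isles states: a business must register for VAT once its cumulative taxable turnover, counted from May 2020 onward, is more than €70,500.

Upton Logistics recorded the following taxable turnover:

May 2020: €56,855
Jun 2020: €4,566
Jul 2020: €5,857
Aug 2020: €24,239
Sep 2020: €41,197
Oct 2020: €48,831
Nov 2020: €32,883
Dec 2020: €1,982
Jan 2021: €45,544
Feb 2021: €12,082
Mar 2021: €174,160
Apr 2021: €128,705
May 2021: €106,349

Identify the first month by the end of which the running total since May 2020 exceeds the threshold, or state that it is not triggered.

Aug 2020

Through May 2020: €56,855
Through Jun 2020: €61,421
Through Jul 2020: €67,278
Through Aug 2020: €91,517 ← exceeds threshold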